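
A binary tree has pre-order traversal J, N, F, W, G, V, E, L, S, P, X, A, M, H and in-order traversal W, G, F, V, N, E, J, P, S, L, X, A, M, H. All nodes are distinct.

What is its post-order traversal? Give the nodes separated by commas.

The first element of pre-order is the root; it splits in-order into left and right subtrees.
Root J: left subtree has 6 nodes {W, G, F, V, N, E}, right has 7 {P, S, L, X, A, M, H}.
  Root N: left subtree has 4 nodes {W, G, F, V}, right has 1 {E}.
    Root F: left subtree has 2 nodes {W, G}, right has 1 {V}.
      Root W: left subtree has 0 nodes { }, right has 1 {G}.
  Root L: left subtree has 2 nodes {P, S}, right has 4 {X, A, M, H}.
    Root S: left subtree has 1 node {P}, right has 0 { }.
    Root X: left subtree has 0 nodes { }, right has 3 {A, M, H}.
      Root A: left subtree has 0 nodes { }, right has 2 {M, H}.
        Root M: left subtree has 0 nodes { }, right has 1 {H}.

G, W, V, F, E, N, P, S, H, M, A, X, L, J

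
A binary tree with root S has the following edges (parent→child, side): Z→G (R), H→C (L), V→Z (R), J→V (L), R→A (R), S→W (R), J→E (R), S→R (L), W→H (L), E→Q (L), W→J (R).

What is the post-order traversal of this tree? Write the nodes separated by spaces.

A R C H G Z V Q E J W S

Post-order visits the left subtree, then the right subtree, then the node.
At S: go left to R.
  At R: no left child.
  At R: go right to A.
    A is a leaf — visit A.
  Visit R.
At S: go right to W.
  At W: go left to H.
    At H: go left to C.
      C is a leaf — visit C.
    At H: no right child.
    Visit H.
  At W: go right to J.
    At J: go left to V.
      At V: no left child.
      At V: go right to Z.
        At Z: no left child.
        At Z: go right to G.
          G is a leaf — visit G.
        Visit Z.
      Visit V.
    At J: go right to E.
      At E: go left to Q.
        Q is a leaf — visit Q.
      At E: no right child.
      Visit E.
    Visit J.
  Visit W.
Visit S.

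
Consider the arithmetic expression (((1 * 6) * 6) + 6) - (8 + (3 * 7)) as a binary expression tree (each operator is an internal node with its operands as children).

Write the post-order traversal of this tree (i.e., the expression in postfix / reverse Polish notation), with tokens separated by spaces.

1 6 * 6 * 6 + 8 3 7 * + -

Post-order on an expression tree gives postfix notation: for each operator, emit left operand, right operand, then the operator.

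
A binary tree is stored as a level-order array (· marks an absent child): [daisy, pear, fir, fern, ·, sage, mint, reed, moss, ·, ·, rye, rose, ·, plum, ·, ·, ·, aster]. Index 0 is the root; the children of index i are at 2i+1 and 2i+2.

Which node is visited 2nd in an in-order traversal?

fern

In-order visits the left subtree, then the node, then the right subtree.
At daisy: go left to pear.
  At pear: go left to fern.
    At fern: go left to reed.
      reed is a leaf — visit reed.
    Visit fern.
    At fern: go right to moss.
      At moss: no left child.
      Visit moss.
      At moss: go right to aster.
        aster is a leaf — visit aster.
  Visit pear.
  At pear: no right child.
Visit daisy.
At daisy: go right to fir.
  At fir: go left to sage.
    At sage: go left to rye.
      rye is a leaf — visit rye.
    Visit sage.
    At sage: go right to rose.
      rose is a leaf — visit rose.
  Visit fir.
  At fir: go right to mint.
    At mint: no left child.
    Visit mint.
    At mint: go right to plum.
      plum is a leaf — visit plum.
Full in-order sequence: reed, fern, moss, aster, pear, daisy, rye, sage, rose, fir, mint, plum.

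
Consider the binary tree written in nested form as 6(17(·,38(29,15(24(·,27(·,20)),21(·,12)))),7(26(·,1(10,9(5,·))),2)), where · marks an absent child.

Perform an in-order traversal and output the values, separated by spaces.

In-order visits the left subtree, then the node, then the right subtree.
At 6: go left to 17.
  At 17: no left child.
  Visit 17.
  At 17: go right to 38.
    At 38: go left to 29.
      29 is a leaf — visit 29.
    Visit 38.
    At 38: go right to 15.
      At 15: go left to 24.
        At 24: no left child.
        Visit 24.
        At 24: go right to 27.
          At 27: no left child.
          Visit 27.
          At 27: go right to 20.
            20 is a leaf — visit 20.
      Visit 15.
      At 15: go right to 21.
        At 21: no left child.
        Visit 21.
        At 21: go right to 12.
          12 is a leaf — visit 12.
Visit 6.
At 6: go right to 7.
  At 7: go left to 26.
    At 26: no left child.
    Visit 26.
    At 26: go right to 1.
      At 1: go left to 10.
        10 is a leaf — visit 10.
      Visit 1.
      At 1: go right to 9.
        At 9: go left to 5.
          5 is a leaf — visit 5.
        Visit 9.
        At 9: no right child.
  Visit 7.
  At 7: go right to 2.
    2 is a leaf — visit 2.

17 29 38 24 27 20 15 21 12 6 26 10 1 5 9 7 2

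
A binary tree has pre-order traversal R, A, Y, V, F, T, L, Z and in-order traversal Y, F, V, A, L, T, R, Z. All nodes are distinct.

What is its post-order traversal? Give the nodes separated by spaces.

The first element of pre-order is the root; it splits in-order into left and right subtrees.
Root R: left subtree has 6 nodes {Y, F, V, A, L, T}, right has 1 {Z}.
  Root A: left subtree has 3 nodes {Y, F, V}, right has 2 {L, T}.
    Root Y: left subtree has 0 nodes { }, right has 2 {F, V}.
      Root V: left subtree has 1 node {F}, right has 0 { }.
    Root T: left subtree has 1 node {L}, right has 0 { }.

F V Y L T A Z R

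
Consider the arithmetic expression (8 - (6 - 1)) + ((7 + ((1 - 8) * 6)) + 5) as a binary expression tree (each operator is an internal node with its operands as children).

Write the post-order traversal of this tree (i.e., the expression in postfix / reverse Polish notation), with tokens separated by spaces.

Post-order on an expression tree gives postfix notation: for each operator, emit left operand, right operand, then the operator.

8 6 1 - - 7 1 8 - 6 * + 5 + +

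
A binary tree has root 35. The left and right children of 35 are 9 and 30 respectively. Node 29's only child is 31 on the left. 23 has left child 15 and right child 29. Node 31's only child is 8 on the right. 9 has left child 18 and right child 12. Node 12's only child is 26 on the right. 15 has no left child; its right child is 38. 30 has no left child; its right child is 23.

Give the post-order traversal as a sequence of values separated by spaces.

18 26 12 9 38 15 8 31 29 23 30 35

Post-order visits the left subtree, then the right subtree, then the node.
At 35: go left to 9.
  At 9: go left to 18.
    18 is a leaf — visit 18.
  At 9: go right to 12.
    At 12: no left child.
    At 12: go right to 26.
      26 is a leaf — visit 26.
    Visit 12.
  Visit 9.
At 35: go right to 30.
  At 30: no left child.
  At 30: go right to 23.
    At 23: go left to 15.
      At 15: no left child.
      At 15: go right to 38.
        38 is a leaf — visit 38.
      Visit 15.
    At 23: go right to 29.
      At 29: go left to 31.
        At 31: no left child.
        At 31: go right to 8.
          8 is a leaf — visit 8.
        Visit 31.
      At 29: no right child.
      Visit 29.
    Visit 23.
  Visit 30.
Visit 35.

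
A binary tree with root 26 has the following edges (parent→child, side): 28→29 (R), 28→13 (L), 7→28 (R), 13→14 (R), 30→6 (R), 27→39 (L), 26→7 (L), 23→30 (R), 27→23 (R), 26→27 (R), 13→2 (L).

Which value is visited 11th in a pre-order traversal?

30

Pre-order visits the node, then its left subtree, then its right subtree.
Visit 26.
At 26: go left to 7.
  Visit 7.
  At 7: no left child.
  At 7: go right to 28.
    Visit 28.
    At 28: go left to 13.
      Visit 13.
      At 13: go left to 2.
        2 is a leaf — visit 2.
      At 13: go right to 14.
        14 is a leaf — visit 14.
    At 28: go right to 29.
      29 is a leaf — visit 29.
At 26: go right to 27.
  Visit 27.
  At 27: go left to 39.
    39 is a leaf — visit 39.
  At 27: go right to 23.
    Visit 23.
    At 23: no left child.
    At 23: go right to 30.
      Visit 30.
      At 30: no left child.
      At 30: go right to 6.
        6 is a leaf — visit 6.
Full pre-order sequence: 26, 7, 28, 13, 2, 14, 29, 27, 39, 23, 30, 6.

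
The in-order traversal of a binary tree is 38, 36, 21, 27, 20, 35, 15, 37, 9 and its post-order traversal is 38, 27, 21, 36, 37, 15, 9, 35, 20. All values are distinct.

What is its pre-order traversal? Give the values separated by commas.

20, 36, 38, 21, 27, 35, 9, 15, 37

The last element of post-order is the root; it splits in-order into left and right subtrees.
Root 20: left subtree has 4 nodes {38, 36, 21, 27}, right has 4 {35, 15, 37, 9}.
  Root 36: left subtree has 1 node {38}, right has 2 {21, 27}.
    Root 21: left subtree has 0 nodes { }, right has 1 {27}.
  Root 35: left subtree has 0 nodes { }, right has 3 {15, 37, 9}.
    Root 9: left subtree has 2 nodes {15, 37}, right has 0 { }.
      Root 15: left subtree has 0 nodes { }, right has 1 {37}.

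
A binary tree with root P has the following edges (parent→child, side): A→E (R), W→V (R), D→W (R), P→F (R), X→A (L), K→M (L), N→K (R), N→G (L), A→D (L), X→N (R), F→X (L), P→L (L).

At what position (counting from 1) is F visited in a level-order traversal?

Level-order visits nodes level by level from the root, left to right within each level.
Level 0: P
Level 1: L, F
Level 2: X
Level 3: A, N
Level 4: D, E, G, K
Level 5: W, M
Level 6: V
Full level-order sequence: P, L, F, X, A, N, D, E, G, K, W, M, V.

3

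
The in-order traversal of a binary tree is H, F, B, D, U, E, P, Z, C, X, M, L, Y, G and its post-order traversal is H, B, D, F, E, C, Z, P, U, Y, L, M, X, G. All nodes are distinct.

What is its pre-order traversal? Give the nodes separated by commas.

G, X, U, F, H, D, B, P, E, Z, C, M, L, Y

The last element of post-order is the root; it splits in-order into left and right subtrees.
Root G: left subtree has 13 nodes {H, F, B, D, U, E, P, Z, C, X, M, L, Y}, right has 0 { }.
  Root X: left subtree has 9 nodes {H, F, B, D, U, E, P, Z, C}, right has 3 {M, L, Y}.
    Root U: left subtree has 4 nodes {H, F, B, D}, right has 4 {E, P, Z, C}.
      Root F: left subtree has 1 node {H}, right has 2 {B, D}.
        Root D: left subtree has 1 node {B}, right has 0 { }.
      Root P: left subtree has 1 node {E}, right has 2 {Z, C}.
        Root Z: left subtree has 0 nodes { }, right has 1 {C}.
    Root M: left subtree has 0 nodes { }, right has 2 {L, Y}.
      Root L: left subtree has 0 nodes { }, right has 1 {Y}.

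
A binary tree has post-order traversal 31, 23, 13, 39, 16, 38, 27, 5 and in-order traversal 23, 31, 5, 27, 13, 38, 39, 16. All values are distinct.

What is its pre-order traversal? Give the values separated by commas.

5, 23, 31, 27, 38, 13, 16, 39

The last element of post-order is the root; it splits in-order into left and right subtrees.
Root 5: left subtree has 2 nodes {23, 31}, right has 5 {27, 13, 38, 39, 16}.
  Root 23: left subtree has 0 nodes { }, right has 1 {31}.
  Root 27: left subtree has 0 nodes { }, right has 4 {13, 38, 39, 16}.
    Root 38: left subtree has 1 node {13}, right has 2 {39, 16}.
      Root 16: left subtree has 1 node {39}, right has 0 { }.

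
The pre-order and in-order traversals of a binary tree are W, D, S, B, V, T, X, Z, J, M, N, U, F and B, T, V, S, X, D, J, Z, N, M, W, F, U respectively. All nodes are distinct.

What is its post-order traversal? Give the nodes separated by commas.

T, V, B, X, S, J, N, M, Z, D, F, U, W

The first element of pre-order is the root; it splits in-order into left and right subtrees.
Root W: left subtree has 10 nodes {B, T, V, S, X, D, J, Z, N, M}, right has 2 {F, U}.
  Root D: left subtree has 5 nodes {B, T, V, S, X}, right has 4 {J, Z, N, M}.
    Root S: left subtree has 3 nodes {B, T, V}, right has 1 {X}.
      Root B: left subtree has 0 nodes { }, right has 2 {T, V}.
        Root V: left subtree has 1 node {T}, right has 0 { }.
    Root Z: left subtree has 1 node {J}, right has 2 {N, M}.
      Root M: left subtree has 1 node {N}, right has 0 { }.
  Root U: left subtree has 1 node {F}, right has 0 { }.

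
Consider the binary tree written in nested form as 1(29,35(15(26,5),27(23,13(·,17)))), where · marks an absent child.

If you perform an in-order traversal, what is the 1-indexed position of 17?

10

In-order visits the left subtree, then the node, then the right subtree.
At 1: go left to 29.
  29 is a leaf — visit 29.
Visit 1.
At 1: go right to 35.
  At 35: go left to 15.
    At 15: go left to 26.
      26 is a leaf — visit 26.
    Visit 15.
    At 15: go right to 5.
      5 is a leaf — visit 5.
  Visit 35.
  At 35: go right to 27.
    At 27: go left to 23.
      23 is a leaf — visit 23.
    Visit 27.
    At 27: go right to 13.
      At 13: no left child.
      Visit 13.
      At 13: go right to 17.
        17 is a leaf — visit 17.
Full in-order sequence: 29, 1, 26, 15, 5, 35, 23, 27, 13, 17.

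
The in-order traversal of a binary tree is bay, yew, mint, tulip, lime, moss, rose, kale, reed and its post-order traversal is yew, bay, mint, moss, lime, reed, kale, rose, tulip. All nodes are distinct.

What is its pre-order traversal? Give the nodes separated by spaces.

tulip mint bay yew rose lime moss kale reed

The last element of post-order is the root; it splits in-order into left and right subtrees.
Root tulip: left subtree has 3 nodes {bay, yew, mint}, right has 5 {lime, moss, rose, kale, reed}.
  Root mint: left subtree has 2 nodes {bay, yew}, right has 0 { }.
    Root bay: left subtree has 0 nodes { }, right has 1 {yew}.
  Root rose: left subtree has 2 nodes {lime, moss}, right has 2 {kale, reed}.
    Root lime: left subtree has 0 nodes { }, right has 1 {moss}.
    Root kale: left subtree has 0 nodes { }, right has 1 {reed}.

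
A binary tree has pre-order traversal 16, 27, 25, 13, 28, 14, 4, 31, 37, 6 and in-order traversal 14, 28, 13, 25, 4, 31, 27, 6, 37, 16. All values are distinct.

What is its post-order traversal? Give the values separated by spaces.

14 28 13 31 4 25 6 37 27 16

The first element of pre-order is the root; it splits in-order into left and right subtrees.
Root 16: left subtree has 9 nodes {14, 28, 13, 25, 4, 31, 27, 6, 37}, right has 0 { }.
  Root 27: left subtree has 6 nodes {14, 28, 13, 25, 4, 31}, right has 2 {6, 37}.
    Root 25: left subtree has 3 nodes {14, 28, 13}, right has 2 {4, 31}.
      Root 13: left subtree has 2 nodes {14, 28}, right has 0 { }.
        Root 28: left subtree has 1 node {14}, right has 0 { }.
      Root 4: left subtree has 0 nodes { }, right has 1 {31}.
    Root 37: left subtree has 1 node {6}, right has 0 { }.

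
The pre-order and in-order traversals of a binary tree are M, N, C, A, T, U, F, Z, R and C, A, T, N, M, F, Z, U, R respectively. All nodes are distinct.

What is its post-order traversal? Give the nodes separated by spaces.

T A C N Z F R U M

The first element of pre-order is the root; it splits in-order into left and right subtrees.
Root M: left subtree has 4 nodes {C, A, T, N}, right has 4 {F, Z, U, R}.
  Root N: left subtree has 3 nodes {C, A, T}, right has 0 { }.
    Root C: left subtree has 0 nodes { }, right has 2 {A, T}.
      Root A: left subtree has 0 nodes { }, right has 1 {T}.
  Root U: left subtree has 2 nodes {F, Z}, right has 1 {R}.
    Root F: left subtree has 0 nodes { }, right has 1 {Z}.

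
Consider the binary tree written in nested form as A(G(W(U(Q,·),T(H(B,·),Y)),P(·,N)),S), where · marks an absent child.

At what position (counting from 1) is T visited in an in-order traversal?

In-order visits the left subtree, then the node, then the right subtree.
At A: go left to G.
  At G: go left to W.
    At W: go left to U.
      At U: go left to Q.
        Q is a leaf — visit Q.
      Visit U.
      At U: no right child.
    Visit W.
    At W: go right to T.
      At T: go left to H.
        At H: go left to B.
          B is a leaf — visit B.
        Visit H.
        At H: no right child.
      Visit T.
      At T: go right to Y.
        Y is a leaf — visit Y.
  Visit G.
  At G: go right to P.
    At P: no left child.
    Visit P.
    At P: go right to N.
      N is a leaf — visit N.
Visit A.
At A: go right to S.
  S is a leaf — visit S.
Full in-order sequence: Q, U, W, B, H, T, Y, G, P, N, A, S.

6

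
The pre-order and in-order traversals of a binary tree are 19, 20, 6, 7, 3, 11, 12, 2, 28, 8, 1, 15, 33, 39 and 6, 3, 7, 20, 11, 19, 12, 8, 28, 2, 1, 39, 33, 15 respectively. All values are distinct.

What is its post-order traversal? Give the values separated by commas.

The first element of pre-order is the root; it splits in-order into left and right subtrees.
Root 19: left subtree has 5 nodes {6, 3, 7, 20, 11}, right has 8 {12, 8, 28, 2, 1, 39, 33, 15}.
  Root 20: left subtree has 3 nodes {6, 3, 7}, right has 1 {11}.
    Root 6: left subtree has 0 nodes { }, right has 2 {3, 7}.
      Root 7: left subtree has 1 node {3}, right has 0 { }.
  Root 12: left subtree has 0 nodes { }, right has 7 {8, 28, 2, 1, 39, 33, 15}.
    Root 2: left subtree has 2 nodes {8, 28}, right has 4 {1, 39, 33, 15}.
      Root 28: left subtree has 1 node {8}, right has 0 { }.
      Root 1: left subtree has 0 nodes { }, right has 3 {39, 33, 15}.
        Root 15: left subtree has 2 nodes {39, 33}, right has 0 { }.
          Root 33: left subtree has 1 node {39}, right has 0 { }.

3, 7, 6, 11, 20, 8, 28, 39, 33, 15, 1, 2, 12, 19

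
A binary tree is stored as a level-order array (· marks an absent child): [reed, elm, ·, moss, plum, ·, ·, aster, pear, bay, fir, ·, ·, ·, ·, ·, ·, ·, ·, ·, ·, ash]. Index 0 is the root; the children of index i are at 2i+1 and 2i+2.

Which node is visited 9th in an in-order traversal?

In-order visits the left subtree, then the node, then the right subtree.
At reed: go left to elm.
  At elm: go left to moss.
    At moss: go left to aster.
      aster is a leaf — visit aster.
    Visit moss.
    At moss: go right to pear.
      pear is a leaf — visit pear.
  Visit elm.
  At elm: go right to plum.
    At plum: go left to bay.
      bay is a leaf — visit bay.
    Visit plum.
    At plum: go right to fir.
      At fir: go left to ash.
        ash is a leaf — visit ash.
      Visit fir.
      At fir: no right child.
Visit reed.
At reed: no right child.
Full in-order sequence: aster, moss, pear, elm, bay, plum, ash, fir, reed.

reed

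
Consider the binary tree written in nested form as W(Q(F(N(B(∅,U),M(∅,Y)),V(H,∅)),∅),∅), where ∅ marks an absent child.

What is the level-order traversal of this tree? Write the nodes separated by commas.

W, Q, F, N, V, B, M, H, U, Y

Level-order visits nodes level by level from the root, left to right within each level.
Level 0: W
Level 1: Q
Level 2: F
Level 3: N, V
Level 4: B, M, H
Level 5: U, Y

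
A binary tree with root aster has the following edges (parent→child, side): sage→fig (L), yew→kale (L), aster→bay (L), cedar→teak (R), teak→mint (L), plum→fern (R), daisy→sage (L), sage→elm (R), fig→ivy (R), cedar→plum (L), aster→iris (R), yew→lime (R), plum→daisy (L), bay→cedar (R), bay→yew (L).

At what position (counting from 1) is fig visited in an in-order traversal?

5

In-order visits the left subtree, then the node, then the right subtree.
At aster: go left to bay.
  At bay: go left to yew.
    At yew: go left to kale.
      kale is a leaf — visit kale.
    Visit yew.
    At yew: go right to lime.
      lime is a leaf — visit lime.
  Visit bay.
  At bay: go right to cedar.
    At cedar: go left to plum.
      At plum: go left to daisy.
        At daisy: go left to sage.
          At sage: go left to fig.
            At fig: no left child.
            Visit fig.
            At fig: go right to ivy.
              ivy is a leaf — visit ivy.
          Visit sage.
          At sage: go right to elm.
            elm is a leaf — visit elm.
        Visit daisy.
        At daisy: no right child.
      Visit plum.
      At plum: go right to fern.
        fern is a leaf — visit fern.
    Visit cedar.
    At cedar: go right to teak.
      At teak: go left to mint.
        mint is a leaf — visit mint.
      Visit teak.
      At teak: no right child.
Visit aster.
At aster: go right to iris.
  iris is a leaf — visit iris.
Full in-order sequence: kale, yew, lime, bay, fig, ivy, sage, elm, daisy, plum, fern, cedar, mint, teak, aster, iris.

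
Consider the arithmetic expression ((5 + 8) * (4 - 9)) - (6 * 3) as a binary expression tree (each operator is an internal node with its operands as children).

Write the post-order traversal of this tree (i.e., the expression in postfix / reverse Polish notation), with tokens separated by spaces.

5 8 + 4 9 - * 6 3 * -

Post-order on an expression tree gives postfix notation: for each operator, emit left operand, right operand, then the operator.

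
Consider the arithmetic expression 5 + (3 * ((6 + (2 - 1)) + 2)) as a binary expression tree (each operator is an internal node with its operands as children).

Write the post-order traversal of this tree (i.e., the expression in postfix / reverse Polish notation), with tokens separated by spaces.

Post-order on an expression tree gives postfix notation: for each operator, emit left operand, right operand, then the operator.

5 3 6 2 1 - + 2 + * +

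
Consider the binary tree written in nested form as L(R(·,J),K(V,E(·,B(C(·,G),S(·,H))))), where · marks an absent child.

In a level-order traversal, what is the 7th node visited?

B

Level-order visits nodes level by level from the root, left to right within each level.
Level 0: L
Level 1: R, K
Level 2: J, V, E
Level 3: B
Level 4: C, S
Level 5: G, H
Full level-order sequence: L, R, K, J, V, E, B, C, S, G, H.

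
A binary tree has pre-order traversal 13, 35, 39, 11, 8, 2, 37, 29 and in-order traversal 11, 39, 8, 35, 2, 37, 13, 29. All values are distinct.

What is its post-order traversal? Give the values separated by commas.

11, 8, 39, 37, 2, 35, 29, 13

The first element of pre-order is the root; it splits in-order into left and right subtrees.
Root 13: left subtree has 6 nodes {11, 39, 8, 35, 2, 37}, right has 1 {29}.
  Root 35: left subtree has 3 nodes {11, 39, 8}, right has 2 {2, 37}.
    Root 39: left subtree has 1 node {11}, right has 1 {8}.
    Root 2: left subtree has 0 nodes { }, right has 1 {37}.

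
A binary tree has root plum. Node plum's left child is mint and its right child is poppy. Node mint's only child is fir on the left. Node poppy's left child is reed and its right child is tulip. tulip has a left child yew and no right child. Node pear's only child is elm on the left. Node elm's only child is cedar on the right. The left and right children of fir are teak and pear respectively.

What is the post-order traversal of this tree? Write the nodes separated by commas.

teak, cedar, elm, pear, fir, mint, reed, yew, tulip, poppy, plum

Post-order visits the left subtree, then the right subtree, then the node.
At plum: go left to mint.
  At mint: go left to fir.
    At fir: go left to teak.
      teak is a leaf — visit teak.
    At fir: go right to pear.
      At pear: go left to elm.
        At elm: no left child.
        At elm: go right to cedar.
          cedar is a leaf — visit cedar.
        Visit elm.
      At pear: no right child.
      Visit pear.
    Visit fir.
  At mint: no right child.
  Visit mint.
At plum: go right to poppy.
  At poppy: go left to reed.
    reed is a leaf — visit reed.
  At poppy: go right to tulip.
    At tulip: go left to yew.
      yew is a leaf — visit yew.
    At tulip: no right child.
    Visit tulip.
  Visit poppy.
Visit plum.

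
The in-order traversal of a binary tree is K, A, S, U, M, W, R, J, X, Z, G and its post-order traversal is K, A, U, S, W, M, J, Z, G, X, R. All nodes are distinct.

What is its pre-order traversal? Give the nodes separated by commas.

R, M, S, A, K, U, W, X, J, G, Z

The last element of post-order is the root; it splits in-order into left and right subtrees.
Root R: left subtree has 6 nodes {K, A, S, U, M, W}, right has 4 {J, X, Z, G}.
  Root M: left subtree has 4 nodes {K, A, S, U}, right has 1 {W}.
    Root S: left subtree has 2 nodes {K, A}, right has 1 {U}.
      Root A: left subtree has 1 node {K}, right has 0 { }.
  Root X: left subtree has 1 node {J}, right has 2 {Z, G}.
    Root G: left subtree has 1 node {Z}, right has 0 { }.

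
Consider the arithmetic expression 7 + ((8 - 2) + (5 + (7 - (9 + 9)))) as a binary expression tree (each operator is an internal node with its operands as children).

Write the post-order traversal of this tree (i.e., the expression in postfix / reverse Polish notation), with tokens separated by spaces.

Post-order on an expression tree gives postfix notation: for each operator, emit left operand, right operand, then the operator.

7 8 2 - 5 7 9 9 + - + + +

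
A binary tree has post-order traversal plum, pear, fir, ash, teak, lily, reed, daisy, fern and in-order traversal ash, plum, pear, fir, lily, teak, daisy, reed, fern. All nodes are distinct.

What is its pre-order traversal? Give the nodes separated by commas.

fern, daisy, lily, ash, fir, pear, plum, teak, reed

The last element of post-order is the root; it splits in-order into left and right subtrees.
Root fern: left subtree has 8 nodes {ash, plum, pear, fir, lily, teak, daisy, reed}, right has 0 { }.
  Root daisy: left subtree has 6 nodes {ash, plum, pear, fir, lily, teak}, right has 1 {reed}.
    Root lily: left subtree has 4 nodes {ash, plum, pear, fir}, right has 1 {teak}.
      Root ash: left subtree has 0 nodes { }, right has 3 {plum, pear, fir}.
        Root fir: left subtree has 2 nodes {plum, pear}, right has 0 { }.
          Root pear: left subtree has 1 node {plum}, right has 0 { }.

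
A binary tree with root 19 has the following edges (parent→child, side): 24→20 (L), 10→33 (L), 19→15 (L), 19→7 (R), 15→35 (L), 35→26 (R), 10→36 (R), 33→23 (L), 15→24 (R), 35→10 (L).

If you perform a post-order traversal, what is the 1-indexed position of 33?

Post-order visits the left subtree, then the right subtree, then the node.
At 19: go left to 15.
  At 15: go left to 35.
    At 35: go left to 10.
      At 10: go left to 33.
        At 33: go left to 23.
          23 is a leaf — visit 23.
        At 33: no right child.
        Visit 33.
      At 10: go right to 36.
        36 is a leaf — visit 36.
      Visit 10.
    At 35: go right to 26.
      26 is a leaf — visit 26.
    Visit 35.
  At 15: go right to 24.
    At 24: go left to 20.
      20 is a leaf — visit 20.
    At 24: no right child.
    Visit 24.
  Visit 15.
At 19: go right to 7.
  7 is a leaf — visit 7.
Visit 19.
Full post-order sequence: 23, 33, 36, 10, 26, 35, 20, 24, 15, 7, 19.

2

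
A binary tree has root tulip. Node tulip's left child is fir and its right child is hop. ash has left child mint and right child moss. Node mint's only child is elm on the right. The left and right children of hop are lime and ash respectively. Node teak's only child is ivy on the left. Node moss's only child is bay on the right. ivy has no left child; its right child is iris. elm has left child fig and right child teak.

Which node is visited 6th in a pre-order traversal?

Pre-order visits the node, then its left subtree, then its right subtree.
Visit tulip.
At tulip: go left to fir.
  fir is a leaf — visit fir.
At tulip: go right to hop.
  Visit hop.
  At hop: go left to lime.
    lime is a leaf — visit lime.
  At hop: go right to ash.
    Visit ash.
    At ash: go left to mint.
      Visit mint.
      At mint: no left child.
      At mint: go right to elm.
        Visit elm.
        At elm: go left to fig.
          fig is a leaf — visit fig.
        At elm: go right to teak.
          Visit teak.
          At teak: go left to ivy.
            Visit ivy.
            At ivy: no left child.
            At ivy: go right to iris.
              iris is a leaf — visit iris.
          At teak: no right child.
    At ash: go right to moss.
      Visit moss.
      At moss: no left child.
      At moss: go right to bay.
        bay is a leaf — visit bay.
Full pre-order sequence: tulip, fir, hop, lime, ash, mint, elm, fig, teak, ivy, iris, moss, bay.

mint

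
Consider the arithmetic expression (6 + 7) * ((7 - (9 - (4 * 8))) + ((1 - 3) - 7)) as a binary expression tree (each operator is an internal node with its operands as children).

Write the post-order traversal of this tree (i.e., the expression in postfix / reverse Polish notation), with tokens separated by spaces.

Post-order on an expression tree gives postfix notation: for each operator, emit left operand, right operand, then the operator.

6 7 + 7 9 4 8 * - - 1 3 - 7 - + *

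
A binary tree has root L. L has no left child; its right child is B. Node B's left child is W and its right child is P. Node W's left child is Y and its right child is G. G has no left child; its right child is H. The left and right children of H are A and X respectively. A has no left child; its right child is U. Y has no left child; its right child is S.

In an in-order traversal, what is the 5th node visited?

In-order visits the left subtree, then the node, then the right subtree.
At L: no left child.
Visit L.
At L: go right to B.
  At B: go left to W.
    At W: go left to Y.
      At Y: no left child.
      Visit Y.
      At Y: go right to S.
        S is a leaf — visit S.
    Visit W.
    At W: go right to G.
      At G: no left child.
      Visit G.
      At G: go right to H.
        At H: go left to A.
          At A: no left child.
          Visit A.
          At A: go right to U.
            U is a leaf — visit U.
        Visit H.
        At H: go right to X.
          X is a leaf — visit X.
  Visit B.
  At B: go right to P.
    P is a leaf — visit P.
Full in-order sequence: L, Y, S, W, G, A, U, H, X, B, P.

G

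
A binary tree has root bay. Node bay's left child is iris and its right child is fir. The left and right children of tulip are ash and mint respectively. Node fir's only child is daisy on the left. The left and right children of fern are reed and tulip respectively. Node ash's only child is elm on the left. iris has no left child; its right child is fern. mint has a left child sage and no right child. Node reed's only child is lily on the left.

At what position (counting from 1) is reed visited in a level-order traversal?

6

Level-order visits nodes level by level from the root, left to right within each level.
Level 0: bay
Level 1: iris, fir
Level 2: fern, daisy
Level 3: reed, tulip
Level 4: lily, ash, mint
Level 5: elm, sage
Full level-order sequence: bay, iris, fir, fern, daisy, reed, tulip, lily, ash, mint, elm, sage.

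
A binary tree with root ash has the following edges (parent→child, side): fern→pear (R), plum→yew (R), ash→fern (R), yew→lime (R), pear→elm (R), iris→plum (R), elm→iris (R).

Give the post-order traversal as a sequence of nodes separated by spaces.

lime yew plum iris elm pear fern ash

Post-order visits the left subtree, then the right subtree, then the node.
At ash: no left child.
At ash: go right to fern.
  At fern: no left child.
  At fern: go right to pear.
    At pear: no left child.
    At pear: go right to elm.
      At elm: no left child.
      At elm: go right to iris.
        At iris: no left child.
        At iris: go right to plum.
          At plum: no left child.
          At plum: go right to yew.
            At yew: no left child.
            At yew: go right to lime.
              lime is a leaf — visit lime.
            Visit yew.
          Visit plum.
        Visit iris.
      Visit elm.
    Visit pear.
  Visit fern.
Visit ash.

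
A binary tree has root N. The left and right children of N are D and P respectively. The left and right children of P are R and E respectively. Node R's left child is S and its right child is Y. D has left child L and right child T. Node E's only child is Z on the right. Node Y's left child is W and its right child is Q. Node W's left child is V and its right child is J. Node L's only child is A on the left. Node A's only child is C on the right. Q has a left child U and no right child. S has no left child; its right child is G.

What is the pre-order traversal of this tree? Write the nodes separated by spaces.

N D L A C T P R S G Y W V J Q U E Z

Pre-order visits the node, then its left subtree, then its right subtree.
Visit N.
At N: go left to D.
  Visit D.
  At D: go left to L.
    Visit L.
    At L: go left to A.
      Visit A.
      At A: no left child.
      At A: go right to C.
        C is a leaf — visit C.
    At L: no right child.
  At D: go right to T.
    T is a leaf — visit T.
At N: go right to P.
  Visit P.
  At P: go left to R.
    Visit R.
    At R: go left to S.
      Visit S.
      At S: no left child.
      At S: go right to G.
        G is a leaf — visit G.
    At R: go right to Y.
      Visit Y.
      At Y: go left to W.
        Visit W.
        At W: go left to V.
          V is a leaf — visit V.
        At W: go right to J.
          J is a leaf — visit J.
      At Y: go right to Q.
        Visit Q.
        At Q: go left to U.
          U is a leaf — visit U.
        At Q: no right child.
  At P: go right to E.
    Visit E.
    At E: no left child.
    At E: go right to Z.
      Z is a leaf — visit Z.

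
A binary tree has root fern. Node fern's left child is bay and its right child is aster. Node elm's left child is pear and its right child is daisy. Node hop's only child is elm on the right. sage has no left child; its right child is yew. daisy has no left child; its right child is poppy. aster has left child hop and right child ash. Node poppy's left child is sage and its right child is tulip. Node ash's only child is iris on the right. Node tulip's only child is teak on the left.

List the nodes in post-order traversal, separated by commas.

bay, pear, yew, sage, teak, tulip, poppy, daisy, elm, hop, iris, ash, aster, fern

Post-order visits the left subtree, then the right subtree, then the node.
At fern: go left to bay.
  bay is a leaf — visit bay.
At fern: go right to aster.
  At aster: go left to hop.
    At hop: no left child.
    At hop: go right to elm.
      At elm: go left to pear.
        pear is a leaf — visit pear.
      At elm: go right to daisy.
        At daisy: no left child.
        At daisy: go right to poppy.
          At poppy: go left to sage.
            At sage: no left child.
            At sage: go right to yew.
              yew is a leaf — visit yew.
            Visit sage.
          At poppy: go right to tulip.
            At tulip: go left to teak.
              teak is a leaf — visit teak.
            At tulip: no right child.
            Visit tulip.
          Visit poppy.
        Visit daisy.
      Visit elm.
    Visit hop.
  At aster: go right to ash.
    At ash: no left child.
    At ash: go right to iris.
      iris is a leaf — visit iris.
    Visit ash.
  Visit aster.
Visit fern.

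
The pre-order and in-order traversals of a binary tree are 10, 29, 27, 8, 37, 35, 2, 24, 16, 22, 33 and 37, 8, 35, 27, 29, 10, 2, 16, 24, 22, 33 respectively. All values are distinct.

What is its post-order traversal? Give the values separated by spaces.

37 35 8 27 29 16 33 22 24 2 10

The first element of pre-order is the root; it splits in-order into left and right subtrees.
Root 10: left subtree has 5 nodes {37, 8, 35, 27, 29}, right has 5 {2, 16, 24, 22, 33}.
  Root 29: left subtree has 4 nodes {37, 8, 35, 27}, right has 0 { }.
    Root 27: left subtree has 3 nodes {37, 8, 35}, right has 0 { }.
      Root 8: left subtree has 1 node {37}, right has 1 {35}.
  Root 2: left subtree has 0 nodes { }, right has 4 {16, 24, 22, 33}.
    Root 24: left subtree has 1 node {16}, right has 2 {22, 33}.
      Root 22: left subtree has 0 nodes { }, right has 1 {33}.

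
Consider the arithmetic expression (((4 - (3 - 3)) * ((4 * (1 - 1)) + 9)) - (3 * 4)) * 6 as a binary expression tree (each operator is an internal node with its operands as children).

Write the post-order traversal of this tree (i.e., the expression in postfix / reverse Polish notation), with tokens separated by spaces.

Post-order on an expression tree gives postfix notation: for each operator, emit left operand, right operand, then the operator.

4 3 3 - - 4 1 1 - * 9 + * 3 4 * - 6 *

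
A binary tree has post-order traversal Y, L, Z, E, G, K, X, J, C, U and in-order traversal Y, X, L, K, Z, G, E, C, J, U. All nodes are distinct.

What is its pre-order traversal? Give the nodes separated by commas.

The last element of post-order is the root; it splits in-order into left and right subtrees.
Root U: left subtree has 9 nodes {Y, X, L, K, Z, G, E, C, J}, right has 0 { }.
  Root C: left subtree has 7 nodes {Y, X, L, K, Z, G, E}, right has 1 {J}.
    Root X: left subtree has 1 node {Y}, right has 5 {L, K, Z, G, E}.
      Root K: left subtree has 1 node {L}, right has 3 {Z, G, E}.
        Root G: left subtree has 1 node {Z}, right has 1 {E}.

U, C, X, Y, K, L, G, Z, E, J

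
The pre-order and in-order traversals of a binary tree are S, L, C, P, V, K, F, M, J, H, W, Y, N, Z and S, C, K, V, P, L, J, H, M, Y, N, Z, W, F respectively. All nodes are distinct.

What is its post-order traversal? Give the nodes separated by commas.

The first element of pre-order is the root; it splits in-order into left and right subtrees.
Root S: left subtree has 0 nodes { }, right has 13 {C, K, V, P, L, J, H, M, Y, N, Z, W, F}.
  Root L: left subtree has 4 nodes {C, K, V, P}, right has 8 {J, H, M, Y, N, Z, W, F}.
    Root C: left subtree has 0 nodes { }, right has 3 {K, V, P}.
      Root P: left subtree has 2 nodes {K, V}, right has 0 { }.
        Root V: left subtree has 1 node {K}, right has 0 { }.
    Root F: left subtree has 7 nodes {J, H, M, Y, N, Z, W}, right has 0 { }.
      Root M: left subtree has 2 nodes {J, H}, right has 4 {Y, N, Z, W}.
        Root J: left subtree has 0 nodes { }, right has 1 {H}.
        Root W: left subtree has 3 nodes {Y, N, Z}, right has 0 { }.
          Root Y: left subtree has 0 nodes { }, right has 2 {N, Z}.
            Root N: left subtree has 0 nodes { }, right has 1 {Z}.

K, V, P, C, H, J, Z, N, Y, W, M, F, L, S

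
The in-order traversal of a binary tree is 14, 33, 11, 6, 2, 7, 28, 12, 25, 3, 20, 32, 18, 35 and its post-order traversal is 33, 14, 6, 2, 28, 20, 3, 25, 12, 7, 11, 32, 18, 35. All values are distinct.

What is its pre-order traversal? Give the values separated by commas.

35, 18, 32, 11, 14, 33, 7, 2, 6, 12, 28, 25, 3, 20

The last element of post-order is the root; it splits in-order into left and right subtrees.
Root 35: left subtree has 13 nodes {14, 33, 11, 6, 2, 7, 28, 12, 25, 3, 20, 32, 18}, right has 0 { }.
  Root 18: left subtree has 12 nodes {14, 33, 11, 6, 2, 7, 28, 12, 25, 3, 20, 32}, right has 0 { }.
    Root 32: left subtree has 11 nodes {14, 33, 11, 6, 2, 7, 28, 12, 25, 3, 20}, right has 0 { }.
      Root 11: left subtree has 2 nodes {14, 33}, right has 8 {6, 2, 7, 28, 12, 25, 3, 20}.
        Root 14: left subtree has 0 nodes { }, right has 1 {33}.
        Root 7: left subtree has 2 nodes {6, 2}, right has 5 {28, 12, 25, 3, 20}.
          Root 2: left subtree has 1 node {6}, right has 0 { }.
          Root 12: left subtree has 1 node {28}, right has 3 {25, 3, 20}.
            Root 25: left subtree has 0 nodes { }, right has 2 {3, 20}.
              Root 3: left subtree has 0 nodes { }, right has 1 {20}.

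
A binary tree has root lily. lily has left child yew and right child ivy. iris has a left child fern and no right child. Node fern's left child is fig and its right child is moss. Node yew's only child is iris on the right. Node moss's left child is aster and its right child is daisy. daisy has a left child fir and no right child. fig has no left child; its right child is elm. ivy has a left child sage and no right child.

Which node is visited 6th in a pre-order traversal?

elm

Pre-order visits the node, then its left subtree, then its right subtree.
Visit lily.
At lily: go left to yew.
  Visit yew.
  At yew: no left child.
  At yew: go right to iris.
    Visit iris.
    At iris: go left to fern.
      Visit fern.
      At fern: go left to fig.
        Visit fig.
        At fig: no left child.
        At fig: go right to elm.
          elm is a leaf — visit elm.
      At fern: go right to moss.
        Visit moss.
        At moss: go left to aster.
          aster is a leaf — visit aster.
        At moss: go right to daisy.
          Visit daisy.
          At daisy: go left to fir.
            fir is a leaf — visit fir.
          At daisy: no right child.
    At iris: no right child.
At lily: go right to ivy.
  Visit ivy.
  At ivy: go left to sage.
    sage is a leaf — visit sage.
  At ivy: no right child.
Full pre-order sequence: lily, yew, iris, fern, fig, elm, moss, aster, daisy, fir, ivy, sage.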